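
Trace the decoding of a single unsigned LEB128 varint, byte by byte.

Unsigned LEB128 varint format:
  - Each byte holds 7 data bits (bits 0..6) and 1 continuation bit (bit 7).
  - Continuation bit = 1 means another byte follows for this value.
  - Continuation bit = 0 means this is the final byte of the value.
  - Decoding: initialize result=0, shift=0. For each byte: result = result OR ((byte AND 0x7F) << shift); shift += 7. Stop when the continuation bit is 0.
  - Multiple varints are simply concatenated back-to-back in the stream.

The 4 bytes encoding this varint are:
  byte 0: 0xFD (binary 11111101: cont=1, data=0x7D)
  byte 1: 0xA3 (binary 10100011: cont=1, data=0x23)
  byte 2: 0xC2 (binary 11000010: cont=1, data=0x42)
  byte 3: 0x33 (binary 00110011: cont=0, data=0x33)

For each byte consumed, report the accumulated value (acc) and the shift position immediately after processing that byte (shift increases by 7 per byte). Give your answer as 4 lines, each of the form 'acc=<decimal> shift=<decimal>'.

Answer: acc=125 shift=7
acc=4605 shift=14
acc=1085949 shift=21
acc=108040701 shift=28

Derivation:
byte 0=0xFD: payload=0x7D=125, contrib = 125<<0 = 125; acc -> 125, shift -> 7
byte 1=0xA3: payload=0x23=35, contrib = 35<<7 = 4480; acc -> 4605, shift -> 14
byte 2=0xC2: payload=0x42=66, contrib = 66<<14 = 1081344; acc -> 1085949, shift -> 21
byte 3=0x33: payload=0x33=51, contrib = 51<<21 = 106954752; acc -> 108040701, shift -> 28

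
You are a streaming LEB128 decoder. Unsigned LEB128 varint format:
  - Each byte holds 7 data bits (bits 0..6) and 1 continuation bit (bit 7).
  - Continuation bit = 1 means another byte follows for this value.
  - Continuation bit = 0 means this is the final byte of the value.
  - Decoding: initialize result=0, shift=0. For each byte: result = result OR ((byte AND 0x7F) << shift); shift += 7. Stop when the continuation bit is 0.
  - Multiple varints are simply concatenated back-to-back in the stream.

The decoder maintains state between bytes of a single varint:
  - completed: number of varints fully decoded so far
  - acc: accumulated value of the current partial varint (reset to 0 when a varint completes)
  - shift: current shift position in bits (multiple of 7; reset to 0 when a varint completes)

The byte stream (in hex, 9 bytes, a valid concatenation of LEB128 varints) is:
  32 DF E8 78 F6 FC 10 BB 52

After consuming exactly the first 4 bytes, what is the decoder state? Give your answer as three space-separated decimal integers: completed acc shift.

byte[0]=0x32 cont=0 payload=0x32: varint #1 complete (value=50); reset -> completed=1 acc=0 shift=0
byte[1]=0xDF cont=1 payload=0x5F: acc |= 95<<0 -> completed=1 acc=95 shift=7
byte[2]=0xE8 cont=1 payload=0x68: acc |= 104<<7 -> completed=1 acc=13407 shift=14
byte[3]=0x78 cont=0 payload=0x78: varint #2 complete (value=1979487); reset -> completed=2 acc=0 shift=0

Answer: 2 0 0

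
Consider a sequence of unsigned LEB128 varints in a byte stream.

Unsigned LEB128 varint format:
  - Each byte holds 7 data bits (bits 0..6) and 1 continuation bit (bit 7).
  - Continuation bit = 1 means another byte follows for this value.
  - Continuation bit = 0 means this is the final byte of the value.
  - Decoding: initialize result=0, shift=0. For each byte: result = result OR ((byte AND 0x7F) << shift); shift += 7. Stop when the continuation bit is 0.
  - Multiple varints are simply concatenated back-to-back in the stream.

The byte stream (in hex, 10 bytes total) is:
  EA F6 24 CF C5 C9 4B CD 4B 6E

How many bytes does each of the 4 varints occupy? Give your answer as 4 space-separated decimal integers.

Answer: 3 4 2 1

Derivation:
  byte[0]=0xEA cont=1 payload=0x6A=106: acc |= 106<<0 -> acc=106 shift=7
  byte[1]=0xF6 cont=1 payload=0x76=118: acc |= 118<<7 -> acc=15210 shift=14
  byte[2]=0x24 cont=0 payload=0x24=36: acc |= 36<<14 -> acc=605034 shift=21 [end]
Varint 1: bytes[0:3] = EA F6 24 -> value 605034 (3 byte(s))
  byte[3]=0xCF cont=1 payload=0x4F=79: acc |= 79<<0 -> acc=79 shift=7
  byte[4]=0xC5 cont=1 payload=0x45=69: acc |= 69<<7 -> acc=8911 shift=14
  byte[5]=0xC9 cont=1 payload=0x49=73: acc |= 73<<14 -> acc=1204943 shift=21
  byte[6]=0x4B cont=0 payload=0x4B=75: acc |= 75<<21 -> acc=158491343 shift=28 [end]
Varint 2: bytes[3:7] = CF C5 C9 4B -> value 158491343 (4 byte(s))
  byte[7]=0xCD cont=1 payload=0x4D=77: acc |= 77<<0 -> acc=77 shift=7
  byte[8]=0x4B cont=0 payload=0x4B=75: acc |= 75<<7 -> acc=9677 shift=14 [end]
Varint 3: bytes[7:9] = CD 4B -> value 9677 (2 byte(s))
  byte[9]=0x6E cont=0 payload=0x6E=110: acc |= 110<<0 -> acc=110 shift=7 [end]
Varint 4: bytes[9:10] = 6E -> value 110 (1 byte(s))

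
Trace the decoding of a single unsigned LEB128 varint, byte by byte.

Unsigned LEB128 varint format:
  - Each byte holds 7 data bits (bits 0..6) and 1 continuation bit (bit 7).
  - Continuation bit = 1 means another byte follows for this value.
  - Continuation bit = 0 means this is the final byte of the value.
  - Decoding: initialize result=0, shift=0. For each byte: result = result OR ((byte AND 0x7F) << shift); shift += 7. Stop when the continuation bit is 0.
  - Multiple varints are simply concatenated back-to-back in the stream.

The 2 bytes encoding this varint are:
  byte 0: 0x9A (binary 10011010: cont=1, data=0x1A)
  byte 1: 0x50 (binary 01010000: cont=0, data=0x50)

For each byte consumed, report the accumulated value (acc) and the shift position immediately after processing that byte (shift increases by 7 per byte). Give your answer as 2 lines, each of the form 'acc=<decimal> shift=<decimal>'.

byte 0=0x9A: payload=0x1A=26, contrib = 26<<0 = 26; acc -> 26, shift -> 7
byte 1=0x50: payload=0x50=80, contrib = 80<<7 = 10240; acc -> 10266, shift -> 14

Answer: acc=26 shift=7
acc=10266 shift=14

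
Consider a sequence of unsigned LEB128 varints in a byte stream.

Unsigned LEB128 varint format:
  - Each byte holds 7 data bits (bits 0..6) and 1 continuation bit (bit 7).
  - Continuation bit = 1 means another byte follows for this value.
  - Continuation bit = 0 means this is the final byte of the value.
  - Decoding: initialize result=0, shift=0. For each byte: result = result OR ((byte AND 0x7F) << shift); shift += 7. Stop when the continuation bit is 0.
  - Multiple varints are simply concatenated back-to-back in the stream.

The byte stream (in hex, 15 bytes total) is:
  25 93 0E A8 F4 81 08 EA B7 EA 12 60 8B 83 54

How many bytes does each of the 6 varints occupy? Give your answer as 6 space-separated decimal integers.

  byte[0]=0x25 cont=0 payload=0x25=37: acc |= 37<<0 -> acc=37 shift=7 [end]
Varint 1: bytes[0:1] = 25 -> value 37 (1 byte(s))
  byte[1]=0x93 cont=1 payload=0x13=19: acc |= 19<<0 -> acc=19 shift=7
  byte[2]=0x0E cont=0 payload=0x0E=14: acc |= 14<<7 -> acc=1811 shift=14 [end]
Varint 2: bytes[1:3] = 93 0E -> value 1811 (2 byte(s))
  byte[3]=0xA8 cont=1 payload=0x28=40: acc |= 40<<0 -> acc=40 shift=7
  byte[4]=0xF4 cont=1 payload=0x74=116: acc |= 116<<7 -> acc=14888 shift=14
  byte[5]=0x81 cont=1 payload=0x01=1: acc |= 1<<14 -> acc=31272 shift=21
  byte[6]=0x08 cont=0 payload=0x08=8: acc |= 8<<21 -> acc=16808488 shift=28 [end]
Varint 3: bytes[3:7] = A8 F4 81 08 -> value 16808488 (4 byte(s))
  byte[7]=0xEA cont=1 payload=0x6A=106: acc |= 106<<0 -> acc=106 shift=7
  byte[8]=0xB7 cont=1 payload=0x37=55: acc |= 55<<7 -> acc=7146 shift=14
  byte[9]=0xEA cont=1 payload=0x6A=106: acc |= 106<<14 -> acc=1743850 shift=21
  byte[10]=0x12 cont=0 payload=0x12=18: acc |= 18<<21 -> acc=39492586 shift=28 [end]
Varint 4: bytes[7:11] = EA B7 EA 12 -> value 39492586 (4 byte(s))
  byte[11]=0x60 cont=0 payload=0x60=96: acc |= 96<<0 -> acc=96 shift=7 [end]
Varint 5: bytes[11:12] = 60 -> value 96 (1 byte(s))
  byte[12]=0x8B cont=1 payload=0x0B=11: acc |= 11<<0 -> acc=11 shift=7
  byte[13]=0x83 cont=1 payload=0x03=3: acc |= 3<<7 -> acc=395 shift=14
  byte[14]=0x54 cont=0 payload=0x54=84: acc |= 84<<14 -> acc=1376651 shift=21 [end]
Varint 6: bytes[12:15] = 8B 83 54 -> value 1376651 (3 byte(s))

Answer: 1 2 4 4 1 3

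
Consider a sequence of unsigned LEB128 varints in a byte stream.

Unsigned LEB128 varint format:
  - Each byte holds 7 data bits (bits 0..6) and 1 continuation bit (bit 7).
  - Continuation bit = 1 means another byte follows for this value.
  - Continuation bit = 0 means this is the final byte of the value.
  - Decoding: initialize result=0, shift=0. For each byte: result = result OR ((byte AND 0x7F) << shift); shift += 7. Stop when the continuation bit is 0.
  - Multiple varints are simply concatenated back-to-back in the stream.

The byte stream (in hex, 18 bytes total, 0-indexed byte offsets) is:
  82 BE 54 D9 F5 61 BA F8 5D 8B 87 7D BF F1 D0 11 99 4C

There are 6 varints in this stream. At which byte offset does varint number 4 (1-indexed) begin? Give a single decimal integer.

  byte[0]=0x82 cont=1 payload=0x02=2: acc |= 2<<0 -> acc=2 shift=7
  byte[1]=0xBE cont=1 payload=0x3E=62: acc |= 62<<7 -> acc=7938 shift=14
  byte[2]=0x54 cont=0 payload=0x54=84: acc |= 84<<14 -> acc=1384194 shift=21 [end]
Varint 1: bytes[0:3] = 82 BE 54 -> value 1384194 (3 byte(s))
  byte[3]=0xD9 cont=1 payload=0x59=89: acc |= 89<<0 -> acc=89 shift=7
  byte[4]=0xF5 cont=1 payload=0x75=117: acc |= 117<<7 -> acc=15065 shift=14
  byte[5]=0x61 cont=0 payload=0x61=97: acc |= 97<<14 -> acc=1604313 shift=21 [end]
Varint 2: bytes[3:6] = D9 F5 61 -> value 1604313 (3 byte(s))
  byte[6]=0xBA cont=1 payload=0x3A=58: acc |= 58<<0 -> acc=58 shift=7
  byte[7]=0xF8 cont=1 payload=0x78=120: acc |= 120<<7 -> acc=15418 shift=14
  byte[8]=0x5D cont=0 payload=0x5D=93: acc |= 93<<14 -> acc=1539130 shift=21 [end]
Varint 3: bytes[6:9] = BA F8 5D -> value 1539130 (3 byte(s))
  byte[9]=0x8B cont=1 payload=0x0B=11: acc |= 11<<0 -> acc=11 shift=7
  byte[10]=0x87 cont=1 payload=0x07=7: acc |= 7<<7 -> acc=907 shift=14
  byte[11]=0x7D cont=0 payload=0x7D=125: acc |= 125<<14 -> acc=2048907 shift=21 [end]
Varint 4: bytes[9:12] = 8B 87 7D -> value 2048907 (3 byte(s))
  byte[12]=0xBF cont=1 payload=0x3F=63: acc |= 63<<0 -> acc=63 shift=7
  byte[13]=0xF1 cont=1 payload=0x71=113: acc |= 113<<7 -> acc=14527 shift=14
  byte[14]=0xD0 cont=1 payload=0x50=80: acc |= 80<<14 -> acc=1325247 shift=21
  byte[15]=0x11 cont=0 payload=0x11=17: acc |= 17<<21 -> acc=36976831 shift=28 [end]
Varint 5: bytes[12:16] = BF F1 D0 11 -> value 36976831 (4 byte(s))
  byte[16]=0x99 cont=1 payload=0x19=25: acc |= 25<<0 -> acc=25 shift=7
  byte[17]=0x4C cont=0 payload=0x4C=76: acc |= 76<<7 -> acc=9753 shift=14 [end]
Varint 6: bytes[16:18] = 99 4C -> value 9753 (2 byte(s))

Answer: 9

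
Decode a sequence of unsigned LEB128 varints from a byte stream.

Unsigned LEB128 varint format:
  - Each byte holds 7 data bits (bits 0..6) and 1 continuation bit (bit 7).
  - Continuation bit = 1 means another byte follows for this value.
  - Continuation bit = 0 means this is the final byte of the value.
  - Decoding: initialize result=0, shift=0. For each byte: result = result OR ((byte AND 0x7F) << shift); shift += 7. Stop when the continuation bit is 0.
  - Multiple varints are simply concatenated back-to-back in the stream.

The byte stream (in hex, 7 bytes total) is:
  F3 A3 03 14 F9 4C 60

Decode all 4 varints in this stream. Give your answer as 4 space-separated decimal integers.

Answer: 53747 20 9849 96

Derivation:
  byte[0]=0xF3 cont=1 payload=0x73=115: acc |= 115<<0 -> acc=115 shift=7
  byte[1]=0xA3 cont=1 payload=0x23=35: acc |= 35<<7 -> acc=4595 shift=14
  byte[2]=0x03 cont=0 payload=0x03=3: acc |= 3<<14 -> acc=53747 shift=21 [end]
Varint 1: bytes[0:3] = F3 A3 03 -> value 53747 (3 byte(s))
  byte[3]=0x14 cont=0 payload=0x14=20: acc |= 20<<0 -> acc=20 shift=7 [end]
Varint 2: bytes[3:4] = 14 -> value 20 (1 byte(s))
  byte[4]=0xF9 cont=1 payload=0x79=121: acc |= 121<<0 -> acc=121 shift=7
  byte[5]=0x4C cont=0 payload=0x4C=76: acc |= 76<<7 -> acc=9849 shift=14 [end]
Varint 3: bytes[4:6] = F9 4C -> value 9849 (2 byte(s))
  byte[6]=0x60 cont=0 payload=0x60=96: acc |= 96<<0 -> acc=96 shift=7 [end]
Varint 4: bytes[6:7] = 60 -> value 96 (1 byte(s))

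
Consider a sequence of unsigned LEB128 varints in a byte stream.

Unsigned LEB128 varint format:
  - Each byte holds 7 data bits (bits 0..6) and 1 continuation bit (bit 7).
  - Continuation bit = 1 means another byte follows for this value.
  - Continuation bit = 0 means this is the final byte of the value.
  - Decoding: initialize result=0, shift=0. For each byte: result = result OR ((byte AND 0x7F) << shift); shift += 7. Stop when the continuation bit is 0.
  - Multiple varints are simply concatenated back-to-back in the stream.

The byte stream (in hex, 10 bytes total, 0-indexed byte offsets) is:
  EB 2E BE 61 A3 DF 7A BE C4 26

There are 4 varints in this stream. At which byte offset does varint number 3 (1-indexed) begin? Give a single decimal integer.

Answer: 4

Derivation:
  byte[0]=0xEB cont=1 payload=0x6B=107: acc |= 107<<0 -> acc=107 shift=7
  byte[1]=0x2E cont=0 payload=0x2E=46: acc |= 46<<7 -> acc=5995 shift=14 [end]
Varint 1: bytes[0:2] = EB 2E -> value 5995 (2 byte(s))
  byte[2]=0xBE cont=1 payload=0x3E=62: acc |= 62<<0 -> acc=62 shift=7
  byte[3]=0x61 cont=0 payload=0x61=97: acc |= 97<<7 -> acc=12478 shift=14 [end]
Varint 2: bytes[2:4] = BE 61 -> value 12478 (2 byte(s))
  byte[4]=0xA3 cont=1 payload=0x23=35: acc |= 35<<0 -> acc=35 shift=7
  byte[5]=0xDF cont=1 payload=0x5F=95: acc |= 95<<7 -> acc=12195 shift=14
  byte[6]=0x7A cont=0 payload=0x7A=122: acc |= 122<<14 -> acc=2011043 shift=21 [end]
Varint 3: bytes[4:7] = A3 DF 7A -> value 2011043 (3 byte(s))
  byte[7]=0xBE cont=1 payload=0x3E=62: acc |= 62<<0 -> acc=62 shift=7
  byte[8]=0xC4 cont=1 payload=0x44=68: acc |= 68<<7 -> acc=8766 shift=14
  byte[9]=0x26 cont=0 payload=0x26=38: acc |= 38<<14 -> acc=631358 shift=21 [end]
Varint 4: bytes[7:10] = BE C4 26 -> value 631358 (3 byte(s))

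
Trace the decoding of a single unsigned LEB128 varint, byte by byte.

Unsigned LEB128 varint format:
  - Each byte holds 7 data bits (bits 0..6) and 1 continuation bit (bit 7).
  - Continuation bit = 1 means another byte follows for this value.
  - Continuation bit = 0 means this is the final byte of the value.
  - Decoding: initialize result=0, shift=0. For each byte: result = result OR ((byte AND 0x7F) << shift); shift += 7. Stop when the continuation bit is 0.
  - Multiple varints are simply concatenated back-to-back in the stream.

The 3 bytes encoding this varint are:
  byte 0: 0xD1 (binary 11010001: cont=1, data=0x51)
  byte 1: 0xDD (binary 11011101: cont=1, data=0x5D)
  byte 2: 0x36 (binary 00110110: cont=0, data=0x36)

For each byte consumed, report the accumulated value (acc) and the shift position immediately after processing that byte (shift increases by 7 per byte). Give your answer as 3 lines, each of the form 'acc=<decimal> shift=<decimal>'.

byte 0=0xD1: payload=0x51=81, contrib = 81<<0 = 81; acc -> 81, shift -> 7
byte 1=0xDD: payload=0x5D=93, contrib = 93<<7 = 11904; acc -> 11985, shift -> 14
byte 2=0x36: payload=0x36=54, contrib = 54<<14 = 884736; acc -> 896721, shift -> 21

Answer: acc=81 shift=7
acc=11985 shift=14
acc=896721 shift=21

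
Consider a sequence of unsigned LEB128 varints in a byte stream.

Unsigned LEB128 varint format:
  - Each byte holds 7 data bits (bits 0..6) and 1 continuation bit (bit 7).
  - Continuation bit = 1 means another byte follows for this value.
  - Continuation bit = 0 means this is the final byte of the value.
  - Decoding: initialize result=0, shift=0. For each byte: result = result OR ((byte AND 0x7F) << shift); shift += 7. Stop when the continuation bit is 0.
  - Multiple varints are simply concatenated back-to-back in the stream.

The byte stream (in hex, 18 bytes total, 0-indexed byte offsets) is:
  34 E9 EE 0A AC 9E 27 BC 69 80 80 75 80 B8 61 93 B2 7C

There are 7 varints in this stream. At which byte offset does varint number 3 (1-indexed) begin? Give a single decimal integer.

Answer: 4

Derivation:
  byte[0]=0x34 cont=0 payload=0x34=52: acc |= 52<<0 -> acc=52 shift=7 [end]
Varint 1: bytes[0:1] = 34 -> value 52 (1 byte(s))
  byte[1]=0xE9 cont=1 payload=0x69=105: acc |= 105<<0 -> acc=105 shift=7
  byte[2]=0xEE cont=1 payload=0x6E=110: acc |= 110<<7 -> acc=14185 shift=14
  byte[3]=0x0A cont=0 payload=0x0A=10: acc |= 10<<14 -> acc=178025 shift=21 [end]
Varint 2: bytes[1:4] = E9 EE 0A -> value 178025 (3 byte(s))
  byte[4]=0xAC cont=1 payload=0x2C=44: acc |= 44<<0 -> acc=44 shift=7
  byte[5]=0x9E cont=1 payload=0x1E=30: acc |= 30<<7 -> acc=3884 shift=14
  byte[6]=0x27 cont=0 payload=0x27=39: acc |= 39<<14 -> acc=642860 shift=21 [end]
Varint 3: bytes[4:7] = AC 9E 27 -> value 642860 (3 byte(s))
  byte[7]=0xBC cont=1 payload=0x3C=60: acc |= 60<<0 -> acc=60 shift=7
  byte[8]=0x69 cont=0 payload=0x69=105: acc |= 105<<7 -> acc=13500 shift=14 [end]
Varint 4: bytes[7:9] = BC 69 -> value 13500 (2 byte(s))
  byte[9]=0x80 cont=1 payload=0x00=0: acc |= 0<<0 -> acc=0 shift=7
  byte[10]=0x80 cont=1 payload=0x00=0: acc |= 0<<7 -> acc=0 shift=14
  byte[11]=0x75 cont=0 payload=0x75=117: acc |= 117<<14 -> acc=1916928 shift=21 [end]
Varint 5: bytes[9:12] = 80 80 75 -> value 1916928 (3 byte(s))
  byte[12]=0x80 cont=1 payload=0x00=0: acc |= 0<<0 -> acc=0 shift=7
  byte[13]=0xB8 cont=1 payload=0x38=56: acc |= 56<<7 -> acc=7168 shift=14
  byte[14]=0x61 cont=0 payload=0x61=97: acc |= 97<<14 -> acc=1596416 shift=21 [end]
Varint 6: bytes[12:15] = 80 B8 61 -> value 1596416 (3 byte(s))
  byte[15]=0x93 cont=1 payload=0x13=19: acc |= 19<<0 -> acc=19 shift=7
  byte[16]=0xB2 cont=1 payload=0x32=50: acc |= 50<<7 -> acc=6419 shift=14
  byte[17]=0x7C cont=0 payload=0x7C=124: acc |= 124<<14 -> acc=2038035 shift=21 [end]
Varint 7: bytes[15:18] = 93 B2 7C -> value 2038035 (3 byte(s))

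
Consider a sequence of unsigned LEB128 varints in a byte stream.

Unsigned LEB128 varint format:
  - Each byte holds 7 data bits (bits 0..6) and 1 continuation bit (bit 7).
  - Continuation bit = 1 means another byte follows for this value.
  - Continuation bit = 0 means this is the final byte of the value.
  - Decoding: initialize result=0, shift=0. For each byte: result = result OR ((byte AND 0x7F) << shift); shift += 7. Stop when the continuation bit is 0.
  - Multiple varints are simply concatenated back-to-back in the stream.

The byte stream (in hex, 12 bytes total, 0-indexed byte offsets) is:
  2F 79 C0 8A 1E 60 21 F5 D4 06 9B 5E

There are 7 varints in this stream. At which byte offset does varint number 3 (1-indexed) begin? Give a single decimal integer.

Answer: 2

Derivation:
  byte[0]=0x2F cont=0 payload=0x2F=47: acc |= 47<<0 -> acc=47 shift=7 [end]
Varint 1: bytes[0:1] = 2F -> value 47 (1 byte(s))
  byte[1]=0x79 cont=0 payload=0x79=121: acc |= 121<<0 -> acc=121 shift=7 [end]
Varint 2: bytes[1:2] = 79 -> value 121 (1 byte(s))
  byte[2]=0xC0 cont=1 payload=0x40=64: acc |= 64<<0 -> acc=64 shift=7
  byte[3]=0x8A cont=1 payload=0x0A=10: acc |= 10<<7 -> acc=1344 shift=14
  byte[4]=0x1E cont=0 payload=0x1E=30: acc |= 30<<14 -> acc=492864 shift=21 [end]
Varint 3: bytes[2:5] = C0 8A 1E -> value 492864 (3 byte(s))
  byte[5]=0x60 cont=0 payload=0x60=96: acc |= 96<<0 -> acc=96 shift=7 [end]
Varint 4: bytes[5:6] = 60 -> value 96 (1 byte(s))
  byte[6]=0x21 cont=0 payload=0x21=33: acc |= 33<<0 -> acc=33 shift=7 [end]
Varint 5: bytes[6:7] = 21 -> value 33 (1 byte(s))
  byte[7]=0xF5 cont=1 payload=0x75=117: acc |= 117<<0 -> acc=117 shift=7
  byte[8]=0xD4 cont=1 payload=0x54=84: acc |= 84<<7 -> acc=10869 shift=14
  byte[9]=0x06 cont=0 payload=0x06=6: acc |= 6<<14 -> acc=109173 shift=21 [end]
Varint 6: bytes[7:10] = F5 D4 06 -> value 109173 (3 byte(s))
  byte[10]=0x9B cont=1 payload=0x1B=27: acc |= 27<<0 -> acc=27 shift=7
  byte[11]=0x5E cont=0 payload=0x5E=94: acc |= 94<<7 -> acc=12059 shift=14 [end]
Varint 7: bytes[10:12] = 9B 5E -> value 12059 (2 byte(s))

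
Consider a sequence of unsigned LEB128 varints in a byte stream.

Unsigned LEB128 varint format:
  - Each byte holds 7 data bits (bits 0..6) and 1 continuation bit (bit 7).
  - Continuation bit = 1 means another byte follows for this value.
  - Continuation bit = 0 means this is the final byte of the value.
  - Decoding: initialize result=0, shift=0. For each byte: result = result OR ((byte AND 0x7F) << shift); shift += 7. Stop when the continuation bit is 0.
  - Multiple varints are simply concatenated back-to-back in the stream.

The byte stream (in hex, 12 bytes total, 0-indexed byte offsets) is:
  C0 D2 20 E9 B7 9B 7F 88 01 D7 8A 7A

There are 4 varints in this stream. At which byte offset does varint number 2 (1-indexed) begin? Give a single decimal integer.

Answer: 3

Derivation:
  byte[0]=0xC0 cont=1 payload=0x40=64: acc |= 64<<0 -> acc=64 shift=7
  byte[1]=0xD2 cont=1 payload=0x52=82: acc |= 82<<7 -> acc=10560 shift=14
  byte[2]=0x20 cont=0 payload=0x20=32: acc |= 32<<14 -> acc=534848 shift=21 [end]
Varint 1: bytes[0:3] = C0 D2 20 -> value 534848 (3 byte(s))
  byte[3]=0xE9 cont=1 payload=0x69=105: acc |= 105<<0 -> acc=105 shift=7
  byte[4]=0xB7 cont=1 payload=0x37=55: acc |= 55<<7 -> acc=7145 shift=14
  byte[5]=0x9B cont=1 payload=0x1B=27: acc |= 27<<14 -> acc=449513 shift=21
  byte[6]=0x7F cont=0 payload=0x7F=127: acc |= 127<<21 -> acc=266787817 shift=28 [end]
Varint 2: bytes[3:7] = E9 B7 9B 7F -> value 266787817 (4 byte(s))
  byte[7]=0x88 cont=1 payload=0x08=8: acc |= 8<<0 -> acc=8 shift=7
  byte[8]=0x01 cont=0 payload=0x01=1: acc |= 1<<7 -> acc=136 shift=14 [end]
Varint 3: bytes[7:9] = 88 01 -> value 136 (2 byte(s))
  byte[9]=0xD7 cont=1 payload=0x57=87: acc |= 87<<0 -> acc=87 shift=7
  byte[10]=0x8A cont=1 payload=0x0A=10: acc |= 10<<7 -> acc=1367 shift=14
  byte[11]=0x7A cont=0 payload=0x7A=122: acc |= 122<<14 -> acc=2000215 shift=21 [end]
Varint 4: bytes[9:12] = D7 8A 7A -> value 2000215 (3 byte(s))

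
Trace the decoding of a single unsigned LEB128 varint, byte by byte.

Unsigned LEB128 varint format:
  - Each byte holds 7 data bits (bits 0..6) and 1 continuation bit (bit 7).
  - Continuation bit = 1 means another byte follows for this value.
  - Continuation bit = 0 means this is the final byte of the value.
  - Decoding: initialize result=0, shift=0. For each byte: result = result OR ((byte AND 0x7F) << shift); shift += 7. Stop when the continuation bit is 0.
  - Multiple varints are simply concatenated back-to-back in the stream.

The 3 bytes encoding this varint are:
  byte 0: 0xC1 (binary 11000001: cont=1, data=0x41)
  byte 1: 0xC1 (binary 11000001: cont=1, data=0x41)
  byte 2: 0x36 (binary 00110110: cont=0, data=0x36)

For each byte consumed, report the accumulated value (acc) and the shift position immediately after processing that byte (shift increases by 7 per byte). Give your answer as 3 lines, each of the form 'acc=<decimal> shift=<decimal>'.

Answer: acc=65 shift=7
acc=8385 shift=14
acc=893121 shift=21

Derivation:
byte 0=0xC1: payload=0x41=65, contrib = 65<<0 = 65; acc -> 65, shift -> 7
byte 1=0xC1: payload=0x41=65, contrib = 65<<7 = 8320; acc -> 8385, shift -> 14
byte 2=0x36: payload=0x36=54, contrib = 54<<14 = 884736; acc -> 893121, shift -> 21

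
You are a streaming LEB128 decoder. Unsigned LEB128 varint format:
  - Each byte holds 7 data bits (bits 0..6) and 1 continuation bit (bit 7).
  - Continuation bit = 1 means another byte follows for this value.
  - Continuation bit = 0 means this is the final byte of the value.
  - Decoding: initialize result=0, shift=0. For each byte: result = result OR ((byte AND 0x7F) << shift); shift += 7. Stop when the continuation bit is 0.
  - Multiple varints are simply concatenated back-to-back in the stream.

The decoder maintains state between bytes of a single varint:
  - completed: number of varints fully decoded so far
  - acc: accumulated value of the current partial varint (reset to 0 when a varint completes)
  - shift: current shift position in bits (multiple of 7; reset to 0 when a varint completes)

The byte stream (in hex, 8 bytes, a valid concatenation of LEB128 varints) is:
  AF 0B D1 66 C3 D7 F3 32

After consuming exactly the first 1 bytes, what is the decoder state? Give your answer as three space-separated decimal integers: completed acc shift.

byte[0]=0xAF cont=1 payload=0x2F: acc |= 47<<0 -> completed=0 acc=47 shift=7

Answer: 0 47 7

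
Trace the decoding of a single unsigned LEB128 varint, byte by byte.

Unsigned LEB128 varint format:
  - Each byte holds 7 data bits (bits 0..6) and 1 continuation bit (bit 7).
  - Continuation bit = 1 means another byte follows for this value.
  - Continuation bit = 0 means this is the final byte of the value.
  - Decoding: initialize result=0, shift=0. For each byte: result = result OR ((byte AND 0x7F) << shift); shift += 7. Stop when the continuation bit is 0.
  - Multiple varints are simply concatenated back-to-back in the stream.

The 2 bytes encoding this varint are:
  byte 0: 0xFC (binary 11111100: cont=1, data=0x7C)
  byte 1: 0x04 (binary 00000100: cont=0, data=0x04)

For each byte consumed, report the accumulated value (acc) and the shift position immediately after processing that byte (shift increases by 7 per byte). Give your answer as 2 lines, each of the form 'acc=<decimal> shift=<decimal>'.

byte 0=0xFC: payload=0x7C=124, contrib = 124<<0 = 124; acc -> 124, shift -> 7
byte 1=0x04: payload=0x04=4, contrib = 4<<7 = 512; acc -> 636, shift -> 14

Answer: acc=124 shift=7
acc=636 shift=14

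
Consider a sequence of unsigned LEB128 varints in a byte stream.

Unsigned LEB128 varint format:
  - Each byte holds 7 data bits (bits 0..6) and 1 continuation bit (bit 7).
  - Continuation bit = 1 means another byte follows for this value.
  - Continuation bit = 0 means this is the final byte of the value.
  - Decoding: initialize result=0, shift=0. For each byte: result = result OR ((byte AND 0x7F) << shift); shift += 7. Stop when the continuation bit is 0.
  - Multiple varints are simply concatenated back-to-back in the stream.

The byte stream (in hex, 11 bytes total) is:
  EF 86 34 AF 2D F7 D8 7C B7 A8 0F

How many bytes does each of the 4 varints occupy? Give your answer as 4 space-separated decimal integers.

Answer: 3 2 3 3

Derivation:
  byte[0]=0xEF cont=1 payload=0x6F=111: acc |= 111<<0 -> acc=111 shift=7
  byte[1]=0x86 cont=1 payload=0x06=6: acc |= 6<<7 -> acc=879 shift=14
  byte[2]=0x34 cont=0 payload=0x34=52: acc |= 52<<14 -> acc=852847 shift=21 [end]
Varint 1: bytes[0:3] = EF 86 34 -> value 852847 (3 byte(s))
  byte[3]=0xAF cont=1 payload=0x2F=47: acc |= 47<<0 -> acc=47 shift=7
  byte[4]=0x2D cont=0 payload=0x2D=45: acc |= 45<<7 -> acc=5807 shift=14 [end]
Varint 2: bytes[3:5] = AF 2D -> value 5807 (2 byte(s))
  byte[5]=0xF7 cont=1 payload=0x77=119: acc |= 119<<0 -> acc=119 shift=7
  byte[6]=0xD8 cont=1 payload=0x58=88: acc |= 88<<7 -> acc=11383 shift=14
  byte[7]=0x7C cont=0 payload=0x7C=124: acc |= 124<<14 -> acc=2042999 shift=21 [end]
Varint 3: bytes[5:8] = F7 D8 7C -> value 2042999 (3 byte(s))
  byte[8]=0xB7 cont=1 payload=0x37=55: acc |= 55<<0 -> acc=55 shift=7
  byte[9]=0xA8 cont=1 payload=0x28=40: acc |= 40<<7 -> acc=5175 shift=14
  byte[10]=0x0F cont=0 payload=0x0F=15: acc |= 15<<14 -> acc=250935 shift=21 [end]
Varint 4: bytes[8:11] = B7 A8 0F -> value 250935 (3 byte(s))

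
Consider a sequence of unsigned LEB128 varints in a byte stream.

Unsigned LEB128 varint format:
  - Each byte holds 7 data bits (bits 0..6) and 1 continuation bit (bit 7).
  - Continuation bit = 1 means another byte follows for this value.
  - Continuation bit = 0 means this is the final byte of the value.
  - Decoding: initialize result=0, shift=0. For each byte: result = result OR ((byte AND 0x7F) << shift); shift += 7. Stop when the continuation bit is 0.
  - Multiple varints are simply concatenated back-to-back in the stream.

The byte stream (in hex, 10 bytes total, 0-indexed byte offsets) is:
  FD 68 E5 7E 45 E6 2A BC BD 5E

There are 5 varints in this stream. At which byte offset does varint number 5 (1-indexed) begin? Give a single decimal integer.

Answer: 7

Derivation:
  byte[0]=0xFD cont=1 payload=0x7D=125: acc |= 125<<0 -> acc=125 shift=7
  byte[1]=0x68 cont=0 payload=0x68=104: acc |= 104<<7 -> acc=13437 shift=14 [end]
Varint 1: bytes[0:2] = FD 68 -> value 13437 (2 byte(s))
  byte[2]=0xE5 cont=1 payload=0x65=101: acc |= 101<<0 -> acc=101 shift=7
  byte[3]=0x7E cont=0 payload=0x7E=126: acc |= 126<<7 -> acc=16229 shift=14 [end]
Varint 2: bytes[2:4] = E5 7E -> value 16229 (2 byte(s))
  byte[4]=0x45 cont=0 payload=0x45=69: acc |= 69<<0 -> acc=69 shift=7 [end]
Varint 3: bytes[4:5] = 45 -> value 69 (1 byte(s))
  byte[5]=0xE6 cont=1 payload=0x66=102: acc |= 102<<0 -> acc=102 shift=7
  byte[6]=0x2A cont=0 payload=0x2A=42: acc |= 42<<7 -> acc=5478 shift=14 [end]
Varint 4: bytes[5:7] = E6 2A -> value 5478 (2 byte(s))
  byte[7]=0xBC cont=1 payload=0x3C=60: acc |= 60<<0 -> acc=60 shift=7
  byte[8]=0xBD cont=1 payload=0x3D=61: acc |= 61<<7 -> acc=7868 shift=14
  byte[9]=0x5E cont=0 payload=0x5E=94: acc |= 94<<14 -> acc=1547964 shift=21 [end]
Varint 5: bytes[7:10] = BC BD 5E -> value 1547964 (3 byte(s))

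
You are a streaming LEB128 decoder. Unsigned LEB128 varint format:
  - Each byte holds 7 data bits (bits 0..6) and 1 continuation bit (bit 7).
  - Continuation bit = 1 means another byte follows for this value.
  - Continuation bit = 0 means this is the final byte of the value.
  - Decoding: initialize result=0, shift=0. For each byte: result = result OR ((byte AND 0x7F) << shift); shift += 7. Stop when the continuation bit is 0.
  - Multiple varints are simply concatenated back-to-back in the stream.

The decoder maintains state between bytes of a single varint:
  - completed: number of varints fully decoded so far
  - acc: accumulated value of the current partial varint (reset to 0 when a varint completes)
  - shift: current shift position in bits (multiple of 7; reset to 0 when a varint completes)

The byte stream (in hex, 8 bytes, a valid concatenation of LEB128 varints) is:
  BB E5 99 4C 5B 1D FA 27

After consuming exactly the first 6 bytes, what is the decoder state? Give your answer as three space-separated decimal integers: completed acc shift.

byte[0]=0xBB cont=1 payload=0x3B: acc |= 59<<0 -> completed=0 acc=59 shift=7
byte[1]=0xE5 cont=1 payload=0x65: acc |= 101<<7 -> completed=0 acc=12987 shift=14
byte[2]=0x99 cont=1 payload=0x19: acc |= 25<<14 -> completed=0 acc=422587 shift=21
byte[3]=0x4C cont=0 payload=0x4C: varint #1 complete (value=159806139); reset -> completed=1 acc=0 shift=0
byte[4]=0x5B cont=0 payload=0x5B: varint #2 complete (value=91); reset -> completed=2 acc=0 shift=0
byte[5]=0x1D cont=0 payload=0x1D: varint #3 complete (value=29); reset -> completed=3 acc=0 shift=0

Answer: 3 0 0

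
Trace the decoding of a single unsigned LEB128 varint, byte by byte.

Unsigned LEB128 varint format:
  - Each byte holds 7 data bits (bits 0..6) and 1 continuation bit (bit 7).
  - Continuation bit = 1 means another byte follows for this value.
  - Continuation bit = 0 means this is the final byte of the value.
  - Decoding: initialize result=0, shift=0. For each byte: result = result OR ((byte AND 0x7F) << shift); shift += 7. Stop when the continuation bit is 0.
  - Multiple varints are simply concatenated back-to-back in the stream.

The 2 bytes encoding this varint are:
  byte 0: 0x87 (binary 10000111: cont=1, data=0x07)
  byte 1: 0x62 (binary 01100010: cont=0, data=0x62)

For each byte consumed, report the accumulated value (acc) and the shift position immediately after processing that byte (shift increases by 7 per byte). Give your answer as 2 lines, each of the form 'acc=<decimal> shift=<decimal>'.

Answer: acc=7 shift=7
acc=12551 shift=14

Derivation:
byte 0=0x87: payload=0x07=7, contrib = 7<<0 = 7; acc -> 7, shift -> 7
byte 1=0x62: payload=0x62=98, contrib = 98<<7 = 12544; acc -> 12551, shift -> 14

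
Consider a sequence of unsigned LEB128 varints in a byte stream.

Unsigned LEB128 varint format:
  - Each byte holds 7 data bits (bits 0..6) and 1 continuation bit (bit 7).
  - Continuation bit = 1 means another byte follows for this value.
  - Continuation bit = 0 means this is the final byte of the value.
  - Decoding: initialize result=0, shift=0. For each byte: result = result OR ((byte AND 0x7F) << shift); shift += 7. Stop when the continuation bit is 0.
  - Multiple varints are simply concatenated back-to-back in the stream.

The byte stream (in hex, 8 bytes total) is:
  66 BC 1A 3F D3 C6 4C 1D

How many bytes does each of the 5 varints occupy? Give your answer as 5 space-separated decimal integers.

Answer: 1 2 1 3 1

Derivation:
  byte[0]=0x66 cont=0 payload=0x66=102: acc |= 102<<0 -> acc=102 shift=7 [end]
Varint 1: bytes[0:1] = 66 -> value 102 (1 byte(s))
  byte[1]=0xBC cont=1 payload=0x3C=60: acc |= 60<<0 -> acc=60 shift=7
  byte[2]=0x1A cont=0 payload=0x1A=26: acc |= 26<<7 -> acc=3388 shift=14 [end]
Varint 2: bytes[1:3] = BC 1A -> value 3388 (2 byte(s))
  byte[3]=0x3F cont=0 payload=0x3F=63: acc |= 63<<0 -> acc=63 shift=7 [end]
Varint 3: bytes[3:4] = 3F -> value 63 (1 byte(s))
  byte[4]=0xD3 cont=1 payload=0x53=83: acc |= 83<<0 -> acc=83 shift=7
  byte[5]=0xC6 cont=1 payload=0x46=70: acc |= 70<<7 -> acc=9043 shift=14
  byte[6]=0x4C cont=0 payload=0x4C=76: acc |= 76<<14 -> acc=1254227 shift=21 [end]
Varint 4: bytes[4:7] = D3 C6 4C -> value 1254227 (3 byte(s))
  byte[7]=0x1D cont=0 payload=0x1D=29: acc |= 29<<0 -> acc=29 shift=7 [end]
Varint 5: bytes[7:8] = 1D -> value 29 (1 byte(s))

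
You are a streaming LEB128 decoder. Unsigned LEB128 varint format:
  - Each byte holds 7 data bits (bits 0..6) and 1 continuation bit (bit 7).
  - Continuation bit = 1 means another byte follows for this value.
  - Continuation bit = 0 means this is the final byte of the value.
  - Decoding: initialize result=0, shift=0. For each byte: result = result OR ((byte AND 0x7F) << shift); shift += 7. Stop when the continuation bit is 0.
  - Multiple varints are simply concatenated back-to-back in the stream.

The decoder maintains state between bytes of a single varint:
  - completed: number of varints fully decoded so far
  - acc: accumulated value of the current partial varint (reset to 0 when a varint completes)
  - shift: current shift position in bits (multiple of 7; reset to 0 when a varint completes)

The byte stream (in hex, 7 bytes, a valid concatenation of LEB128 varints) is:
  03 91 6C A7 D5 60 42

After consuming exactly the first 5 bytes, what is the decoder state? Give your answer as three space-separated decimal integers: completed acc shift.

byte[0]=0x03 cont=0 payload=0x03: varint #1 complete (value=3); reset -> completed=1 acc=0 shift=0
byte[1]=0x91 cont=1 payload=0x11: acc |= 17<<0 -> completed=1 acc=17 shift=7
byte[2]=0x6C cont=0 payload=0x6C: varint #2 complete (value=13841); reset -> completed=2 acc=0 shift=0
byte[3]=0xA7 cont=1 payload=0x27: acc |= 39<<0 -> completed=2 acc=39 shift=7
byte[4]=0xD5 cont=1 payload=0x55: acc |= 85<<7 -> completed=2 acc=10919 shift=14

Answer: 2 10919 14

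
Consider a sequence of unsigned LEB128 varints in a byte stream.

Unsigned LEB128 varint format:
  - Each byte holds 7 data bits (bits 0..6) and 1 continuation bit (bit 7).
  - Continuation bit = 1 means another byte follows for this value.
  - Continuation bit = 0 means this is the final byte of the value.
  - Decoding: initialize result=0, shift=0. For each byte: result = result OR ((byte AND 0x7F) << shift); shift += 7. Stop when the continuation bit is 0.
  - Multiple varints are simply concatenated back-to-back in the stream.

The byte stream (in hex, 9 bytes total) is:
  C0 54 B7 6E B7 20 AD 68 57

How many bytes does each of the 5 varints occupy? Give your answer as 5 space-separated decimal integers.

Answer: 2 2 2 2 1

Derivation:
  byte[0]=0xC0 cont=1 payload=0x40=64: acc |= 64<<0 -> acc=64 shift=7
  byte[1]=0x54 cont=0 payload=0x54=84: acc |= 84<<7 -> acc=10816 shift=14 [end]
Varint 1: bytes[0:2] = C0 54 -> value 10816 (2 byte(s))
  byte[2]=0xB7 cont=1 payload=0x37=55: acc |= 55<<0 -> acc=55 shift=7
  byte[3]=0x6E cont=0 payload=0x6E=110: acc |= 110<<7 -> acc=14135 shift=14 [end]
Varint 2: bytes[2:4] = B7 6E -> value 14135 (2 byte(s))
  byte[4]=0xB7 cont=1 payload=0x37=55: acc |= 55<<0 -> acc=55 shift=7
  byte[5]=0x20 cont=0 payload=0x20=32: acc |= 32<<7 -> acc=4151 shift=14 [end]
Varint 3: bytes[4:6] = B7 20 -> value 4151 (2 byte(s))
  byte[6]=0xAD cont=1 payload=0x2D=45: acc |= 45<<0 -> acc=45 shift=7
  byte[7]=0x68 cont=0 payload=0x68=104: acc |= 104<<7 -> acc=13357 shift=14 [end]
Varint 4: bytes[6:8] = AD 68 -> value 13357 (2 byte(s))
  byte[8]=0x57 cont=0 payload=0x57=87: acc |= 87<<0 -> acc=87 shift=7 [end]
Varint 5: bytes[8:9] = 57 -> value 87 (1 byte(s))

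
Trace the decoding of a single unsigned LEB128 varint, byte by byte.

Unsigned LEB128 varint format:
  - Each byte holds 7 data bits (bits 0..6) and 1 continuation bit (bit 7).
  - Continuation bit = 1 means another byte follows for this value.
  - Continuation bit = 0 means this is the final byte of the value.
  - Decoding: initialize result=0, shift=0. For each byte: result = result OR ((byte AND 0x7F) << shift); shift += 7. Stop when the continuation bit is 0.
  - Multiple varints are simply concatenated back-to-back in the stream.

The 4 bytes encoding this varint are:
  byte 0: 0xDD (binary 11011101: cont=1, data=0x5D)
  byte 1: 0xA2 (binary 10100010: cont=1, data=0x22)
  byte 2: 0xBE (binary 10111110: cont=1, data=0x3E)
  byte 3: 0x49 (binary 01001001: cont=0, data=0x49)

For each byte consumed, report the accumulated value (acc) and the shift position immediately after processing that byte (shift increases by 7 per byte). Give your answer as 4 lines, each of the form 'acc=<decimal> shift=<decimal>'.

Answer: acc=93 shift=7
acc=4445 shift=14
acc=1020253 shift=21
acc=154112349 shift=28

Derivation:
byte 0=0xDD: payload=0x5D=93, contrib = 93<<0 = 93; acc -> 93, shift -> 7
byte 1=0xA2: payload=0x22=34, contrib = 34<<7 = 4352; acc -> 4445, shift -> 14
byte 2=0xBE: payload=0x3E=62, contrib = 62<<14 = 1015808; acc -> 1020253, shift -> 21
byte 3=0x49: payload=0x49=73, contrib = 73<<21 = 153092096; acc -> 154112349, shift -> 28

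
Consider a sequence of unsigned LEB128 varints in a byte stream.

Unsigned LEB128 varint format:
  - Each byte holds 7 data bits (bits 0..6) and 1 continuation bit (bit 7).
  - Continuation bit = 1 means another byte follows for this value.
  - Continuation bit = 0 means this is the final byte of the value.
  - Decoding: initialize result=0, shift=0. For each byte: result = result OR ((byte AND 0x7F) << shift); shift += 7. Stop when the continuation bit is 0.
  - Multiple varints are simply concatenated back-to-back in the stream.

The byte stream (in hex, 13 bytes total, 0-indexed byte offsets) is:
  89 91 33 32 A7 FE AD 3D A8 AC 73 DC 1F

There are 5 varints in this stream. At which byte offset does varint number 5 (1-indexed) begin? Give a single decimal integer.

  byte[0]=0x89 cont=1 payload=0x09=9: acc |= 9<<0 -> acc=9 shift=7
  byte[1]=0x91 cont=1 payload=0x11=17: acc |= 17<<7 -> acc=2185 shift=14
  byte[2]=0x33 cont=0 payload=0x33=51: acc |= 51<<14 -> acc=837769 shift=21 [end]
Varint 1: bytes[0:3] = 89 91 33 -> value 837769 (3 byte(s))
  byte[3]=0x32 cont=0 payload=0x32=50: acc |= 50<<0 -> acc=50 shift=7 [end]
Varint 2: bytes[3:4] = 32 -> value 50 (1 byte(s))
  byte[4]=0xA7 cont=1 payload=0x27=39: acc |= 39<<0 -> acc=39 shift=7
  byte[5]=0xFE cont=1 payload=0x7E=126: acc |= 126<<7 -> acc=16167 shift=14
  byte[6]=0xAD cont=1 payload=0x2D=45: acc |= 45<<14 -> acc=753447 shift=21
  byte[7]=0x3D cont=0 payload=0x3D=61: acc |= 61<<21 -> acc=128679719 shift=28 [end]
Varint 3: bytes[4:8] = A7 FE AD 3D -> value 128679719 (4 byte(s))
  byte[8]=0xA8 cont=1 payload=0x28=40: acc |= 40<<0 -> acc=40 shift=7
  byte[9]=0xAC cont=1 payload=0x2C=44: acc |= 44<<7 -> acc=5672 shift=14
  byte[10]=0x73 cont=0 payload=0x73=115: acc |= 115<<14 -> acc=1889832 shift=21 [end]
Varint 4: bytes[8:11] = A8 AC 73 -> value 1889832 (3 byte(s))
  byte[11]=0xDC cont=1 payload=0x5C=92: acc |= 92<<0 -> acc=92 shift=7
  byte[12]=0x1F cont=0 payload=0x1F=31: acc |= 31<<7 -> acc=4060 shift=14 [end]
Varint 5: bytes[11:13] = DC 1F -> value 4060 (2 byte(s))

Answer: 11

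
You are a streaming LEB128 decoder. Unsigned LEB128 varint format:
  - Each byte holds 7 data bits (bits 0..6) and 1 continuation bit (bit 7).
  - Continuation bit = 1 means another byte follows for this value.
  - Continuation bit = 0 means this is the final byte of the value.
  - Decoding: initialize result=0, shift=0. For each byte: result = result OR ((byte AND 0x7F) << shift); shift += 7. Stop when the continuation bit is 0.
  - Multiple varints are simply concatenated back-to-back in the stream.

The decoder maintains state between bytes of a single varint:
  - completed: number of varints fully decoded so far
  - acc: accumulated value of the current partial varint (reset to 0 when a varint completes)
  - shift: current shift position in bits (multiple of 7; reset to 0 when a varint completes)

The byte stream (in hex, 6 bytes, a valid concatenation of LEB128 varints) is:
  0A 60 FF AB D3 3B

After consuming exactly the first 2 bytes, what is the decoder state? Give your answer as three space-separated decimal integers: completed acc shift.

byte[0]=0x0A cont=0 payload=0x0A: varint #1 complete (value=10); reset -> completed=1 acc=0 shift=0
byte[1]=0x60 cont=0 payload=0x60: varint #2 complete (value=96); reset -> completed=2 acc=0 shift=0

Answer: 2 0 0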